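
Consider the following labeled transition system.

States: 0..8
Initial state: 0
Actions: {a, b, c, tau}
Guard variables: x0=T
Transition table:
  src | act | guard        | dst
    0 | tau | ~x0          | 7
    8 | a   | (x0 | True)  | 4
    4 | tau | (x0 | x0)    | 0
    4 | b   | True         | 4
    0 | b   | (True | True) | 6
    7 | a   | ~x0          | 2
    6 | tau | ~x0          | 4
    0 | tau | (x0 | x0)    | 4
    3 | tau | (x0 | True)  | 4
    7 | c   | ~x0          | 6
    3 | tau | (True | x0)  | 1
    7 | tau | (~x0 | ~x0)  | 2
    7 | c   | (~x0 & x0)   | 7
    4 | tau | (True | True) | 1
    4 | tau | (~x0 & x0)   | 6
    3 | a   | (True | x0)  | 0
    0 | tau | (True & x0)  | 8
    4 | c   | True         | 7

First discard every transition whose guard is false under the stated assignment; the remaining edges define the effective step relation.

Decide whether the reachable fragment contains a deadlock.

Answer: DEADLOCK at state 1

Trace:
Reach set: {0,1,4,6,7,8}
  0: b→6  tau→4  tau→8  [3 out]
  1: ∅  [STUCK]
  4: b→4  c→7  tau→0  tau→1  [4 out]
  6: ∅  [STUCK]
  7: ∅  [STUCK]
  8: a→4  [1 out]
witness 1: tau·tau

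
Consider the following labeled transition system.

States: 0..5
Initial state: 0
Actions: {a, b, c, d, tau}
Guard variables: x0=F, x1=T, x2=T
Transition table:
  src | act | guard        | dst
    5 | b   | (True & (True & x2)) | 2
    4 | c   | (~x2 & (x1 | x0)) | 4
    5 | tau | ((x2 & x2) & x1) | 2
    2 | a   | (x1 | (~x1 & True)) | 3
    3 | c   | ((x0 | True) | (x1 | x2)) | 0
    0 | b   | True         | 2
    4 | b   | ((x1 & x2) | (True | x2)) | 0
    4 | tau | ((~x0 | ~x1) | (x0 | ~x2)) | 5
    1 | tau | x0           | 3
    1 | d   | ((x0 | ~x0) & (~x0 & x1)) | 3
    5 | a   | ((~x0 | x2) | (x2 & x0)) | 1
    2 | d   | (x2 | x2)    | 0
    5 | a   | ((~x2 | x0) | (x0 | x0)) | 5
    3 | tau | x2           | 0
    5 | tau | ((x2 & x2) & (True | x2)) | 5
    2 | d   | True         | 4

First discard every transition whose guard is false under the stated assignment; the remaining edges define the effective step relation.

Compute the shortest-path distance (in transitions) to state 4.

Layered search for 4:
  depth 0: {0}
  depth 1: {2}
  depth 2: {3,4}
4 enters at depth 2; path b·d

Answer: 2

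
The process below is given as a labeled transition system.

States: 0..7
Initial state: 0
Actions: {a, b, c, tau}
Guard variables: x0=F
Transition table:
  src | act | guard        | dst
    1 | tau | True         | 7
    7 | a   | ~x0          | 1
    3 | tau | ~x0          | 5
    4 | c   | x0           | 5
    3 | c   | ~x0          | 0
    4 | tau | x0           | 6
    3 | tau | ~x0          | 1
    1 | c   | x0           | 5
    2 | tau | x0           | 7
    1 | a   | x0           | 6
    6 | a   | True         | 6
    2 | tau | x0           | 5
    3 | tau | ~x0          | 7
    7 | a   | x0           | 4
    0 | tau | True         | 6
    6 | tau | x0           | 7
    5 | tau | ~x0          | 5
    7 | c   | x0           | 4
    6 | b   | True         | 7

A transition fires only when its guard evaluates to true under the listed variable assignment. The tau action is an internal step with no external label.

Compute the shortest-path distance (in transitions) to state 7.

Answer: 2

Analysis:
Layered search for 7:
  depth 0: {0}
  depth 1: {6}
  depth 2: {7}
depth(7)=2, e.g. tau·b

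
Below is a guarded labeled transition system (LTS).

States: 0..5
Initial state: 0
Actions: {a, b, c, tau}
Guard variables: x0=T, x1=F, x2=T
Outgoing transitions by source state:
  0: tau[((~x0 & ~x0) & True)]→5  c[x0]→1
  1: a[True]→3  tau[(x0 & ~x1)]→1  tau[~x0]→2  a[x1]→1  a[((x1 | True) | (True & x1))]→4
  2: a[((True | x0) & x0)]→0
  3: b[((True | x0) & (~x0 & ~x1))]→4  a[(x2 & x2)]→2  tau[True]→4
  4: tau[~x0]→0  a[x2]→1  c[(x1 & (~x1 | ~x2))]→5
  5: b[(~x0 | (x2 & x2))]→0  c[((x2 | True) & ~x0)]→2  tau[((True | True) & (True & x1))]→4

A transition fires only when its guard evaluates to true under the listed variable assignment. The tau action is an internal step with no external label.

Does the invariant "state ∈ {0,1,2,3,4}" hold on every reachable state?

Answer: INVARIANT HOLDS

Working:
Inv-set: {0,1,2,3,4}
Reach set: {0,1,2,3,4}
  0: ✓
  1: ✓
  2: ✓
  3: ✓
  4: ✓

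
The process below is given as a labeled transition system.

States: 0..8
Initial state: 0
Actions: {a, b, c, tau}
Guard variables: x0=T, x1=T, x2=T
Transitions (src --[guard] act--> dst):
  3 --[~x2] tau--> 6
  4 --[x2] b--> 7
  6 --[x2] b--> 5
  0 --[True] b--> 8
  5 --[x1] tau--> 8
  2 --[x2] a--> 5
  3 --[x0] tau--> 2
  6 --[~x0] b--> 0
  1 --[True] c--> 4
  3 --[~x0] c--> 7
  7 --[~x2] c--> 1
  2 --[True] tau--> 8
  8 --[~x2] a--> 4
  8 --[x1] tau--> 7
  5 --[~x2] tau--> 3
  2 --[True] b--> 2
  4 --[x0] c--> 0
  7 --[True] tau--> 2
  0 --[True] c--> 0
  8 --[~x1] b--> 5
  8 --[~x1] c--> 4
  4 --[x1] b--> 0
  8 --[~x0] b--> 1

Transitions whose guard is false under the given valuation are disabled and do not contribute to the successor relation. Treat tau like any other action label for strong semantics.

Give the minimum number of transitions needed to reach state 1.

Layered search for 1:
  depth 0: {0}
  depth 1: {8}
  depth 2: {7}
  depth 3: {2}
  depth 4: {5}
1 never appears.

Answer: UNREACHABLE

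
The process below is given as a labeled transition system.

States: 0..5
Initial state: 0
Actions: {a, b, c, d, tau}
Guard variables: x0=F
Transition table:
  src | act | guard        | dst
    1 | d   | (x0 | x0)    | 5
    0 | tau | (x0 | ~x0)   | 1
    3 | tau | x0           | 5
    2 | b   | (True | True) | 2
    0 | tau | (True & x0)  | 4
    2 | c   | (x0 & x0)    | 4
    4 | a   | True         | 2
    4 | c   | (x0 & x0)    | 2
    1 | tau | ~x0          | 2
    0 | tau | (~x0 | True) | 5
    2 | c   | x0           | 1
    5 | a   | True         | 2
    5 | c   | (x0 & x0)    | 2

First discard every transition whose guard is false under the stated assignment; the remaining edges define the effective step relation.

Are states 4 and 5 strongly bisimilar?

Answer: BISIMILAR

Working:
Refine partition for ~:
  P[0] = {{0,1,2,3,4,5}}
  P[1] = {{0,1},{2},{3},{4,5}}
  P[2] = {{0},{1},{2},{3},{4,5}}
5 equivalence class(es) (converged in 3)
class of 4: {4,5}; class of 5: {4,5}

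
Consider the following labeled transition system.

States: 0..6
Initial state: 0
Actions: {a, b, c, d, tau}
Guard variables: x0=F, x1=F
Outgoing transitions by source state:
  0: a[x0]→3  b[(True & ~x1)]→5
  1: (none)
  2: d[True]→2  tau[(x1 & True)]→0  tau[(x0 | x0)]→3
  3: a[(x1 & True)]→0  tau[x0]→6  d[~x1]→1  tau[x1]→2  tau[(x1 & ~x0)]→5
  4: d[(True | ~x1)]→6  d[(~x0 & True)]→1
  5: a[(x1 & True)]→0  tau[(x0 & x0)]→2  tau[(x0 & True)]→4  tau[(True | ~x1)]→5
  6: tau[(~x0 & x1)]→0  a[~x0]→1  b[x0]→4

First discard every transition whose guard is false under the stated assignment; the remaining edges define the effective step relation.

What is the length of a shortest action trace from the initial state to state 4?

Answer: UNREACHABLE

Working:
Breadth-first toward 4:
  L0 = {0}
  L1 = {5}
4 never appears.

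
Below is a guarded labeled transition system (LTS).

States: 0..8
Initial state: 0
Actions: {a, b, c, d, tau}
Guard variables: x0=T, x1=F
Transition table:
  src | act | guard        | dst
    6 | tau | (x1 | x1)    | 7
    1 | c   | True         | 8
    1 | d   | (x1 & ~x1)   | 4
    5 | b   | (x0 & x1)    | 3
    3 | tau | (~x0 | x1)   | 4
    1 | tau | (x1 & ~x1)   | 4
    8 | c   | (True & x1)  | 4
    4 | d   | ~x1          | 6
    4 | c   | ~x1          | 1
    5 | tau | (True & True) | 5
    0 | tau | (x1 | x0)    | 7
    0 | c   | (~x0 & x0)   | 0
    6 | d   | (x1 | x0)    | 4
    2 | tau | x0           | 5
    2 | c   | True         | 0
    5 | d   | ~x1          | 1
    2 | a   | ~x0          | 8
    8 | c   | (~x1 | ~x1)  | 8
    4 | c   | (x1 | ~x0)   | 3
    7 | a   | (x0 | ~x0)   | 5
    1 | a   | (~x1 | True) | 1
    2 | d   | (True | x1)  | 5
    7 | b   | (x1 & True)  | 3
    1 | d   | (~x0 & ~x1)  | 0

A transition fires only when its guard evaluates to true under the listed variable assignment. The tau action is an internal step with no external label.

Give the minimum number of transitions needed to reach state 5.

Breadth-first toward 5:
  L0 = {0}
  L1 = {7}
  L2 = {5}
5 enters at depth 2; path tau·a

Answer: 2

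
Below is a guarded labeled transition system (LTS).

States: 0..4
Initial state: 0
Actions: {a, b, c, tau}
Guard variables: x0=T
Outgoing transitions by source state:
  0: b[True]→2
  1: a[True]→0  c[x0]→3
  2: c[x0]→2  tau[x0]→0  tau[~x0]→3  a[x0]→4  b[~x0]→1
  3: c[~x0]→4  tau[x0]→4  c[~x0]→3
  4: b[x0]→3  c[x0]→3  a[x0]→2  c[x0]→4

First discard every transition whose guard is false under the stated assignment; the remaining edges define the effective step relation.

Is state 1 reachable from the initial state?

After dropping false guards: 11 live edges.
Layer 0: {0}
Layer 1: {2}  now seen {0,2}
Layer 2: {4}  now seen {0,2,4}
Layer 3: {3}  now seen {0,2,3,4}
Reach set: {0,2,3,4}

Answer: UNREACHABLE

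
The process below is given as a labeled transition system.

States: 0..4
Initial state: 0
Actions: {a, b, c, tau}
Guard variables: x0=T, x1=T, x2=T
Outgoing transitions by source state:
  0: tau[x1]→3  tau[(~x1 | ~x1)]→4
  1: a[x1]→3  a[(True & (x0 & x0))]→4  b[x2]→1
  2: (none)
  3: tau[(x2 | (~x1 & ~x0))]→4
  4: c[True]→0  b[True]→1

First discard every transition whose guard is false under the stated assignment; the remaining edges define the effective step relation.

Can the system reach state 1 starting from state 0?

7 transition(s) survive guard evaluation.
depth 0: {0}
depth 1: {3}  total {0,3}
depth 2: {4}  total {0,3,4}
depth 3: {1}  total {0,1,3,4}
Reach set: {0,1,3,4}
trace reaching 1: tau·tau·b

Answer: REACHABLE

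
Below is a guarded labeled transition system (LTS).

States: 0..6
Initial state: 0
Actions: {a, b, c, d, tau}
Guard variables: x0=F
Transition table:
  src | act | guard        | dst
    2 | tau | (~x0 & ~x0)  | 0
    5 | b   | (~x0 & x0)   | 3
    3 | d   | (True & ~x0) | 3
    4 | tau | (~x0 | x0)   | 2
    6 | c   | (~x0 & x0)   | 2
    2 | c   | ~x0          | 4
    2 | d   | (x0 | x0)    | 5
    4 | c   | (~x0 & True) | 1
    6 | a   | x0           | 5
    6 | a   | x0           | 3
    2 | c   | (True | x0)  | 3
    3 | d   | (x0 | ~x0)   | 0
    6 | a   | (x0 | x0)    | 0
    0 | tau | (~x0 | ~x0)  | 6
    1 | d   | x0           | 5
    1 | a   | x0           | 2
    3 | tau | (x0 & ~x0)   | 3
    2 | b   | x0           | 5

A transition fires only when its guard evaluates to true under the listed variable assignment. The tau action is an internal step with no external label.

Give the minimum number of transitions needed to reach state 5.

Answer: UNREACHABLE

Working:
Layered search for 5:
  depth 0: {0}
  depth 1: {6}
5 never appears.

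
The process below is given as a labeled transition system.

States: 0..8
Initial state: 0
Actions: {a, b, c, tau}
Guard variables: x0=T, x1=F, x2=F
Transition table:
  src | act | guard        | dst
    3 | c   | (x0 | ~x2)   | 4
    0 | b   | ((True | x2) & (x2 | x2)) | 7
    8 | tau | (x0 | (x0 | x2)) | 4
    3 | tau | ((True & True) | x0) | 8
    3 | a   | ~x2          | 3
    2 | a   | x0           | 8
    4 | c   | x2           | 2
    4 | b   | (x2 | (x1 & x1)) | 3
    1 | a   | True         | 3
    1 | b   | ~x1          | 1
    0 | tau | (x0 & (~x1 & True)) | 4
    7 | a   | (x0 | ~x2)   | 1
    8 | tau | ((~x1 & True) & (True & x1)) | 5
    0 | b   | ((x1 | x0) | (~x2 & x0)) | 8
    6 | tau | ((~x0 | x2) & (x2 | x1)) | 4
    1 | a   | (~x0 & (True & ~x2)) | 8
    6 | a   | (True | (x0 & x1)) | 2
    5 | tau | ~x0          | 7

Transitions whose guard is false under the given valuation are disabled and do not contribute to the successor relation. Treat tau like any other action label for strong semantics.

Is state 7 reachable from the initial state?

11 transition(s) survive guard evaluation.
depth 0: {0}
depth 1: {4,8}  total {0,4,8}
Reachable = {0,4,8}

Answer: UNREACHABLE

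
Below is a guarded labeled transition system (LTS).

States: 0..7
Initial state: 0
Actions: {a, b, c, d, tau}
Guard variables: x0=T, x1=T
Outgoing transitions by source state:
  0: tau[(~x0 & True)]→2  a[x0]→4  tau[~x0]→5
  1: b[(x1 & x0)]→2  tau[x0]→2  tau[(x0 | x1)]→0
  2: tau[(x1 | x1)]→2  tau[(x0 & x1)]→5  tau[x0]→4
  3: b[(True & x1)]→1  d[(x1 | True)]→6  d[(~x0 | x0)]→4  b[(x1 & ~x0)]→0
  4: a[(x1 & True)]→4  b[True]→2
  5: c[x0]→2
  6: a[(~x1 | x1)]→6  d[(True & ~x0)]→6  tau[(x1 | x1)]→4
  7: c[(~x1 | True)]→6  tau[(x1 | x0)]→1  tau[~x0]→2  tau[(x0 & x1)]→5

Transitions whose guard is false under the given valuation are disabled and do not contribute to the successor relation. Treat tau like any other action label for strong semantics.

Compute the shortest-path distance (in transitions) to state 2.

Answer: 2

Analysis:
Layered search for 2:
  depth 0: {0}
  depth 1: {4}
  depth 2: {2}
depth(2)=2, e.g. a·b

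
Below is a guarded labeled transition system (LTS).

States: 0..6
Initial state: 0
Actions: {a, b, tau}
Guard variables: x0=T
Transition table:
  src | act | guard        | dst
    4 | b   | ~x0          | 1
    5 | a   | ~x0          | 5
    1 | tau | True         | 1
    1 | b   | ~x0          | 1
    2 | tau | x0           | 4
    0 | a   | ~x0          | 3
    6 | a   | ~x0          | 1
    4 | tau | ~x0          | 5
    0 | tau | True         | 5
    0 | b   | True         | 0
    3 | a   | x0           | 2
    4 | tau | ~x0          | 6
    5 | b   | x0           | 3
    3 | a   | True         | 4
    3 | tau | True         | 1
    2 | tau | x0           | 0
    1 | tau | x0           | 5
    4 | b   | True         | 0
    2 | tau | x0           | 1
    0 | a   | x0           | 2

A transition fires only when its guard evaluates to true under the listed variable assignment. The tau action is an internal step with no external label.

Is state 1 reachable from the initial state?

Answer: REACHABLE

Analysis:
13 transition(s) survive guard evaluation.
L0 = {0}
L1 = {2,5}  now seen {0,2,5}
L2 = {1,3,4}  now seen {0,1,2,3,4,5}
Reachable = {0,1,2,3,4,5}
trace reaching 1: a·tau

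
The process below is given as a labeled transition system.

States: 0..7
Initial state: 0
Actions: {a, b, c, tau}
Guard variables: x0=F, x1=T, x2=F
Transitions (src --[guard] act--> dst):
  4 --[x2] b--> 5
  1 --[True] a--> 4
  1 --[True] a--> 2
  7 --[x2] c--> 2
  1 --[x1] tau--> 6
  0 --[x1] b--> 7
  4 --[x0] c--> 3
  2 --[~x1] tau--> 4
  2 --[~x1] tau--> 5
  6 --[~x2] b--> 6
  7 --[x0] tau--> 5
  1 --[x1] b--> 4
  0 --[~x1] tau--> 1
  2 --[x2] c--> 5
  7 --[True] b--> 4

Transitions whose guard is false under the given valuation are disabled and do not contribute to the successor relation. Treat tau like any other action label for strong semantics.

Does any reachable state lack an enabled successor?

R = {0,4,7}
  0: b→7  [1 out]
  4: ∅  [no exit]
  7: b→4  [1 out]
witness 4: b·b

Answer: DEADLOCK at state 4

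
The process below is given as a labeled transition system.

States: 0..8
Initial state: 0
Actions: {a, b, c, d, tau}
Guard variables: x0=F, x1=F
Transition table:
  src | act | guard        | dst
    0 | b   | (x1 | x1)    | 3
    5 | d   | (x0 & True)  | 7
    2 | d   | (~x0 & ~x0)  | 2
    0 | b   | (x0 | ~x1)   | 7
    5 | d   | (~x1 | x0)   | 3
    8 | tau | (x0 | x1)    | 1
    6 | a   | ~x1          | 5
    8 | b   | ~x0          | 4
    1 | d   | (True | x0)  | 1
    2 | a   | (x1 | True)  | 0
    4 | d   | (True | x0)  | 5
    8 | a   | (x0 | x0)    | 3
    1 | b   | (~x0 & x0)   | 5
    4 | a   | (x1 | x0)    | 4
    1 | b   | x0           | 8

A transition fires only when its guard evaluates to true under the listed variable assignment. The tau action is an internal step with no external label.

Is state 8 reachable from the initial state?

8 transition(s) survive guard evaluation.
Layer 0: {0}
Layer 1: {7}  total {0,7}
Reach set: {0,7}

Answer: UNREACHABLE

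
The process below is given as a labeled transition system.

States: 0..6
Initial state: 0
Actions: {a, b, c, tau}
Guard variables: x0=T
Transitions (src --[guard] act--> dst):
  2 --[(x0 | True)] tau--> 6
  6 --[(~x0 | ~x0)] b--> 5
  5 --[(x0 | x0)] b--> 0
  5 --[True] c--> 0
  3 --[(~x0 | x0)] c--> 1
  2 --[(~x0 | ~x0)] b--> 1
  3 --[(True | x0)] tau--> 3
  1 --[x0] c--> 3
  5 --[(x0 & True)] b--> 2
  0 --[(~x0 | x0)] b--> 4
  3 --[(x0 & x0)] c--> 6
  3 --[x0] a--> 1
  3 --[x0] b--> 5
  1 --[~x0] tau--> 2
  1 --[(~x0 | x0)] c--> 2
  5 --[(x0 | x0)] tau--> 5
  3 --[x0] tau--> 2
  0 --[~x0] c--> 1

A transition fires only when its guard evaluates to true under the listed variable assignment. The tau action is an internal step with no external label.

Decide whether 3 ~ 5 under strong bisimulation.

Answer: NOT BISIMILAR

Trace:
Bisimulation quotient by refinement:
  π0 = {{0,1,2,3,4,5,6}}
  π1 = {{0},{1},{2},{3},{4,6},{5}}
6 equivalence class(es) (converged in 2)
3∈{3}, 5∈{5}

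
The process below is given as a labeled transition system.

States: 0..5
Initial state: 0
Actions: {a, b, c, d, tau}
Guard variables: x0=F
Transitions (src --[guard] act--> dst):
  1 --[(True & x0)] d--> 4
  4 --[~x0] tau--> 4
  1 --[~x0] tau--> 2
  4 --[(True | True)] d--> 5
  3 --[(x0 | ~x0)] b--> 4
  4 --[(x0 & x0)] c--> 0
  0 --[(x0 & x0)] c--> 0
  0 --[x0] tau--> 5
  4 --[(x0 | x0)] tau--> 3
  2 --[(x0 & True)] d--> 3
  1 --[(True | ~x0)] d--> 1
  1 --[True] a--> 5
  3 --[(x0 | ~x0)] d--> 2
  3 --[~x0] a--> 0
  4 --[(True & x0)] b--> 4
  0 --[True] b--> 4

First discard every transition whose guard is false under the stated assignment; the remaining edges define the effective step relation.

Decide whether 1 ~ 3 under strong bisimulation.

Refine partition for ~:
  π0 = {{0,1,2,3,4,5}}
  π1 = {{0},{1},{2,5},{3},{4}}
5 equivalence class(es) (converged in 2)
class of 1: {1}; class of 3: {3}

Answer: NOT BISIMILAR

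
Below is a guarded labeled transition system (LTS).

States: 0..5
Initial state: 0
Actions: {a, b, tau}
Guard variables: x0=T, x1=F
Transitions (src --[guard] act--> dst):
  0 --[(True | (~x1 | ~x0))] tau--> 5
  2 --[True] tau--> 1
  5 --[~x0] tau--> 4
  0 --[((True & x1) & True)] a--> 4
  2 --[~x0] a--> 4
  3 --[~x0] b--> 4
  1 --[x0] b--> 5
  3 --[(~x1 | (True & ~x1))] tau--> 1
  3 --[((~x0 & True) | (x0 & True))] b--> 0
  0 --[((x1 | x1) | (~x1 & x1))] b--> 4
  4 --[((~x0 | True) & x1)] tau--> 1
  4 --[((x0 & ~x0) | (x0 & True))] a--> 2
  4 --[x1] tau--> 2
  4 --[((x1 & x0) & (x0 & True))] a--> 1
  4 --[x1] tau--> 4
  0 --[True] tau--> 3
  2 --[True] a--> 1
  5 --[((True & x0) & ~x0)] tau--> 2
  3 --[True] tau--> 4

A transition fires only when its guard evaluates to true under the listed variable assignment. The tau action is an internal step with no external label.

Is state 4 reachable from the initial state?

After dropping false guards: 9 live edges.
Layer 0: {0}
Layer 1: {3,5}  cumulative {0,3,5}
Layer 2: {1,4}  cumulative {0,1,3,4,5}
Layer 3: {2}  cumulative {0,1,2,3,4,5}
Reachable = {0,1,2,3,4,5}
Path to 4: tau·tau

Answer: REACHABLE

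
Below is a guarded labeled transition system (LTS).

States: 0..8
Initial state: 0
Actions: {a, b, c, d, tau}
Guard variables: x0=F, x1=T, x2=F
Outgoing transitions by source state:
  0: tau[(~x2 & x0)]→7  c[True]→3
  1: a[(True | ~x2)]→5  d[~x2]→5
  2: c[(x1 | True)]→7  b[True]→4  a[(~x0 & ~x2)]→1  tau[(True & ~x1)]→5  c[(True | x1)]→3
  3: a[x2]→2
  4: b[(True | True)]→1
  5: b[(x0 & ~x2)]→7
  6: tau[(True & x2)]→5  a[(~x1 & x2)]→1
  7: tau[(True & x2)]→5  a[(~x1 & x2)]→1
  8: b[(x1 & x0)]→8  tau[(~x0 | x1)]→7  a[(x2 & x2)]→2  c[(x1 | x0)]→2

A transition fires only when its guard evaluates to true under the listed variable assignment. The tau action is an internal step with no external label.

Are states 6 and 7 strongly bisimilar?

Answer: BISIMILAR

Analysis:
Compute ~ classes (split until stable):
  P[0] = {{0,1,2,3,4,5,6,7,8}}
  P[1] = {{0},{1},{2},{3,5,6,7},{4},{8}}
Fixed point at round 2; 6 class(es).
[6]={3,5,6,7}  [7]={3,5,6,7}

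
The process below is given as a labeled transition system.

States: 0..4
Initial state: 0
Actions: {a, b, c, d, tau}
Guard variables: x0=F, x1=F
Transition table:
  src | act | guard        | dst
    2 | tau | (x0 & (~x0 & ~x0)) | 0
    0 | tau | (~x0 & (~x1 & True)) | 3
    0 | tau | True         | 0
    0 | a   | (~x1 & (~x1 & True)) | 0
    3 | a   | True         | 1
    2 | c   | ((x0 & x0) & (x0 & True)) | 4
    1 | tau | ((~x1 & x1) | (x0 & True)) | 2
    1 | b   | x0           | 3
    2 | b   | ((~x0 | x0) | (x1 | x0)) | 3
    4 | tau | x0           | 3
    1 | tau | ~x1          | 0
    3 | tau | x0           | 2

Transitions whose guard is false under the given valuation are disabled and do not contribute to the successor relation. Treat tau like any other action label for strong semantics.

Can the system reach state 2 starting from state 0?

Answer: UNREACHABLE

Analysis:
6 transition(s) survive guard evaluation.
L0 = {0}
L1 = {3}  cumulative {0,3}
L2 = {1}  cumulative {0,1,3}
Reach set: {0,1,3}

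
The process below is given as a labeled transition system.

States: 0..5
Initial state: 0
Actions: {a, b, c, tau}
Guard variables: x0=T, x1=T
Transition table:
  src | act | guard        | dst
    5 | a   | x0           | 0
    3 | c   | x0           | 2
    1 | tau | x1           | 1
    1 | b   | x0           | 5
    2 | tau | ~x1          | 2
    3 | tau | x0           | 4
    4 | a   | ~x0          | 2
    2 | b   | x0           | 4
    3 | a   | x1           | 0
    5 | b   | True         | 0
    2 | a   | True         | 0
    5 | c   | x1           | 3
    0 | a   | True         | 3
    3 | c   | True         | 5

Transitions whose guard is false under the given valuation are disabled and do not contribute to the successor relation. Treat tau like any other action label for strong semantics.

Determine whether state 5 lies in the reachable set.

Answer: REACHABLE

Working:
Guard filter leaves 12 enabled edge(s).
Layer 0: {0}
Layer 1: {3}  cumulative {0,3}
Layer 2: {2,4,5}  cumulative {0,2,3,4,5}
Reach set: {0,2,3,4,5}
trace reaching 5: a·c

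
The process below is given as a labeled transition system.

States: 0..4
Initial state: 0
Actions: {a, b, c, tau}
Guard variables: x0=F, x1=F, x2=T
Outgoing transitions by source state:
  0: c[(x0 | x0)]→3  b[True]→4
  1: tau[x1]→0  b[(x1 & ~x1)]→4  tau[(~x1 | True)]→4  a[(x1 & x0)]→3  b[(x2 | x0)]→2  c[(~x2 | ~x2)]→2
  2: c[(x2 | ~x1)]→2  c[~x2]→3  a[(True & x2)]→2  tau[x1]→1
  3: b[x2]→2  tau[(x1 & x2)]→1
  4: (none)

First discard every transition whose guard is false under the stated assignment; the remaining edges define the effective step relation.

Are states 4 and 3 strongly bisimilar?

Answer: NOT BISIMILAR

Working:
Refine partition for ~:
  round 0: {{0,1,2,3,4}}
  round 1: {{0,3},{1},{2},{4}}
  round 2: {{0},{1},{2},{3},{4}}
5 equivalence class(es) (converged in 3)
4∈{4}, 3∈{3}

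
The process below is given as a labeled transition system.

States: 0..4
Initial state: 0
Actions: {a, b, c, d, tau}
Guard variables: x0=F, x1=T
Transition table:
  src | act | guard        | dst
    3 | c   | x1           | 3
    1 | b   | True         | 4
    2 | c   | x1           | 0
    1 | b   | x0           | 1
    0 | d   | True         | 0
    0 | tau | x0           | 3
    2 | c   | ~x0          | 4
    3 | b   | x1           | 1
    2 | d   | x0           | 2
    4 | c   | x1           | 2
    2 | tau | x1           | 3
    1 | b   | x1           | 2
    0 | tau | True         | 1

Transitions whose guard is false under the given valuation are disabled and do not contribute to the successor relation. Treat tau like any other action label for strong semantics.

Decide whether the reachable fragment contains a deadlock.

Answer: DEADLOCK-FREE

Trace:
Reachable = {0,1,2,3,4}
  0: d→0  tau→1  [2 exit(s)]
  1: b→2  b→4  [2 exit(s)]
  2: c→0  c→4  tau→3  [3 exit(s)]
  3: b→1  c→3  [2 exit(s)]
  4: c→2  [1 exit(s)]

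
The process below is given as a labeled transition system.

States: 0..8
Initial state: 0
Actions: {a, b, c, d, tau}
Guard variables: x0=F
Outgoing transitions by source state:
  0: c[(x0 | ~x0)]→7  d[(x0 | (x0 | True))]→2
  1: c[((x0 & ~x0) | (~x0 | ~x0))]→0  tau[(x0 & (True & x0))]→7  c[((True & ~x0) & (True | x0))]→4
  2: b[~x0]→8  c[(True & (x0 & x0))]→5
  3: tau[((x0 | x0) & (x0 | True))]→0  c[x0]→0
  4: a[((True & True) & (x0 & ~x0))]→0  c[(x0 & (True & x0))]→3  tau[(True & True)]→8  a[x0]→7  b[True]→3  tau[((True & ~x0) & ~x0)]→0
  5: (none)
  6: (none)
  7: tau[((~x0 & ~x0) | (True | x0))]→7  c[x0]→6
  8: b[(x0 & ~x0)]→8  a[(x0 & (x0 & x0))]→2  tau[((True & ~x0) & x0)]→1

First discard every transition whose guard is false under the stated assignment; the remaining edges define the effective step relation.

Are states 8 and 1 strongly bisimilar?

Answer: NOT BISIMILAR

Working:
Bisimulation quotient by refinement:
  round 0: {{0,1,2,3,4,5,6,7,8}}
  round 1: {{0},{1},{2},{3,5,6,8},{4},{7}}
Fixed point at round 2; 6 class(es).
8∈{3,5,6,8}, 1∈{1}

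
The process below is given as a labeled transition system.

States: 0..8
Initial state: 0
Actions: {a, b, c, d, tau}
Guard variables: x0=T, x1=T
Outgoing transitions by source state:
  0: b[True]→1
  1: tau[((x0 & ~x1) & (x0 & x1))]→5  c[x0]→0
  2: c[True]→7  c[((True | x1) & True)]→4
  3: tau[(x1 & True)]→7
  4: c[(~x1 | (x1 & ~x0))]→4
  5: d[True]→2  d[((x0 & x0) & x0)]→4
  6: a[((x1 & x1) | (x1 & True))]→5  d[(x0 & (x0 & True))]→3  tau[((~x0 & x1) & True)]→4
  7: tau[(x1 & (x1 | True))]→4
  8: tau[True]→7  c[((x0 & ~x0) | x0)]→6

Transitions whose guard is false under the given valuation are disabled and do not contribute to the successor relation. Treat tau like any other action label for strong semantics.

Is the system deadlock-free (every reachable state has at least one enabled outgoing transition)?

Answer: DEADLOCK-FREE

Trace:
Reachable = {0,1}
  0: b→1  [1 exit(s)]
  1: c→0  [1 exit(s)]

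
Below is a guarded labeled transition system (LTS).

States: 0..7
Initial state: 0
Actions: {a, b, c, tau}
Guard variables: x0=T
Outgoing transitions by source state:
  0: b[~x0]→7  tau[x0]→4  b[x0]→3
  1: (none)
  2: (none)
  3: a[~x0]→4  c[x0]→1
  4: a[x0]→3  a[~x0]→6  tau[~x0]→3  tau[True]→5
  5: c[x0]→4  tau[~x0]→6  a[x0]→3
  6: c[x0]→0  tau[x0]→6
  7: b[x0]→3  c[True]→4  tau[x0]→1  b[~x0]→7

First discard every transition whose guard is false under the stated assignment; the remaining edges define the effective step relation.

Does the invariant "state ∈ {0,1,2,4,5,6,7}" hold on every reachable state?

Answer: INVARIANT VIOLATED at state 3

Trace:
Safe = {0,1,2,4,5,6,7}
R = {0,1,3,4,5}
  0: safe
  1: safe
  3: ✗ unsafe
  4: safe
  5: safe
reach 3 via b — violates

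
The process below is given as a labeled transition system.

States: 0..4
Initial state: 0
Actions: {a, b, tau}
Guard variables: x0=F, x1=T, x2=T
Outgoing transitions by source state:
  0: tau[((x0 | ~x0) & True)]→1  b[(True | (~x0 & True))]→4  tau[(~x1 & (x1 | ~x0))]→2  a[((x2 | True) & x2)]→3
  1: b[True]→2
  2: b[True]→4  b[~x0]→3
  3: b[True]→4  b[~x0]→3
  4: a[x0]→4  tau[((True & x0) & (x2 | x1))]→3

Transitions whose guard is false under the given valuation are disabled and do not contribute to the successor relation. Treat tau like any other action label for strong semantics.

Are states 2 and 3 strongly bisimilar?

Compute ~ classes (split until stable):
  round 0: {{0,1,2,3,4}}
  round 1: {{0},{1,2,3},{4}}
  round 2: {{0},{1},{2,3},{4}}
stable after 3 split(s): 4 block(s)
class of 2: {2,3}; class of 3: {2,3}

Answer: BISIMILAR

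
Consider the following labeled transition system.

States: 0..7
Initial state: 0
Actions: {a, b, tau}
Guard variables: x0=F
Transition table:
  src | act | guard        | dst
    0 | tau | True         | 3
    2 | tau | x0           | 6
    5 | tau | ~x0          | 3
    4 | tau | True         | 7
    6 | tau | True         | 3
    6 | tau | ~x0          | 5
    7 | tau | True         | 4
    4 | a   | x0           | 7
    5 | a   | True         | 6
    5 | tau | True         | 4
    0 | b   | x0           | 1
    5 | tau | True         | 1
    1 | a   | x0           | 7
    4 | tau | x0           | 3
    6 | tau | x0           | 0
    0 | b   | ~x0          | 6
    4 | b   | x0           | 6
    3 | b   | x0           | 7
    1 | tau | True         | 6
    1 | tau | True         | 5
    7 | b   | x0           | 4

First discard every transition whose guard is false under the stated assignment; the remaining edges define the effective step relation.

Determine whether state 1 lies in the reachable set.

After dropping false guards: 12 live edges.
L0 = {0}
L1 = {3,6}  total {0,3,6}
L2 = {5}  total {0,3,5,6}
L3 = {1,4}  total {0,1,3,4,5,6}
L4 = {7}  total {0,1,3,4,5,6,7}
Reach set: {0,1,3,4,5,6,7}
trace reaching 1: b·tau·tau

Answer: REACHABLE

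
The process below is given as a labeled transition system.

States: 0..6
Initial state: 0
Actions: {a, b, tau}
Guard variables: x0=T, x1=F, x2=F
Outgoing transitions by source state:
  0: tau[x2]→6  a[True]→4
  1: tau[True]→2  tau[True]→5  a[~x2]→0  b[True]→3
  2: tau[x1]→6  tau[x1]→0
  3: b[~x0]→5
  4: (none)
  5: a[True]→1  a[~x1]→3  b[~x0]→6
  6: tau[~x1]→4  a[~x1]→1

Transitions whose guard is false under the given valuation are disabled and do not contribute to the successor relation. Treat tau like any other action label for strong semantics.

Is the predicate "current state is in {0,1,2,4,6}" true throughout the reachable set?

Answer: INVARIANT HOLDS

Trace:
Allowed set {0,1,2,4,6}
R = {0,4}
  0: ✓
  4: ✓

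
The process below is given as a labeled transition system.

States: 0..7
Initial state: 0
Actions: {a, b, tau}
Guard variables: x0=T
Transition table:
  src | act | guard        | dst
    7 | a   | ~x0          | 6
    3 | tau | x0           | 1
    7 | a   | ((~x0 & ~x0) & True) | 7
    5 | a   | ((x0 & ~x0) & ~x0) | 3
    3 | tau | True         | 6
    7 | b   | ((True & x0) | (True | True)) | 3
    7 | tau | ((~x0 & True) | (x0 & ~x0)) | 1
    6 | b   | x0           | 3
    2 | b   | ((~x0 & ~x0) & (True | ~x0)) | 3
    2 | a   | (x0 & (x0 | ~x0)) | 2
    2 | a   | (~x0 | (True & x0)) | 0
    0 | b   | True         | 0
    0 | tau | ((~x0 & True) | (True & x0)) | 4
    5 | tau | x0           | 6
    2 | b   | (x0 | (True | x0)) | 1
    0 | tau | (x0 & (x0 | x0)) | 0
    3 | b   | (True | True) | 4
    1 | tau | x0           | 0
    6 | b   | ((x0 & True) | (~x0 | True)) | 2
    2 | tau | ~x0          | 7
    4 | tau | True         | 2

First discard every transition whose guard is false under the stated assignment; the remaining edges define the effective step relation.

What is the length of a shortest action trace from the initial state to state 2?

BFS to 2:
  Layer 0: {0}
  Layer 1: {4}
  Layer 2: {2}
2 enters at depth 2; path tau·tau

Answer: 2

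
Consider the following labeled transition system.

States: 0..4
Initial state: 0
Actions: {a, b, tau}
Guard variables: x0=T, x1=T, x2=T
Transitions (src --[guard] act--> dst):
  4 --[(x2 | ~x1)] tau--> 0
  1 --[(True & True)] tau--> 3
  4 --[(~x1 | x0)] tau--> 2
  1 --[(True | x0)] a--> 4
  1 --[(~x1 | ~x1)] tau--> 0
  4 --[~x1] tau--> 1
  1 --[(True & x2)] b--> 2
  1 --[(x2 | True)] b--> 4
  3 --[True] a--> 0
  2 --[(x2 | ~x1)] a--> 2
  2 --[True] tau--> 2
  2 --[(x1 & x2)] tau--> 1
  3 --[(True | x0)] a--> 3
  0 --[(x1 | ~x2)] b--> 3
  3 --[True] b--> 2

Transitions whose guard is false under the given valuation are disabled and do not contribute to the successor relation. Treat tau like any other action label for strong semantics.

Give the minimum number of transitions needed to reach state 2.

Layered search for 2:
  L0 = {0}
  L1 = {3}
  L2 = {2}
2 enters at depth 2; path b·b

Answer: 2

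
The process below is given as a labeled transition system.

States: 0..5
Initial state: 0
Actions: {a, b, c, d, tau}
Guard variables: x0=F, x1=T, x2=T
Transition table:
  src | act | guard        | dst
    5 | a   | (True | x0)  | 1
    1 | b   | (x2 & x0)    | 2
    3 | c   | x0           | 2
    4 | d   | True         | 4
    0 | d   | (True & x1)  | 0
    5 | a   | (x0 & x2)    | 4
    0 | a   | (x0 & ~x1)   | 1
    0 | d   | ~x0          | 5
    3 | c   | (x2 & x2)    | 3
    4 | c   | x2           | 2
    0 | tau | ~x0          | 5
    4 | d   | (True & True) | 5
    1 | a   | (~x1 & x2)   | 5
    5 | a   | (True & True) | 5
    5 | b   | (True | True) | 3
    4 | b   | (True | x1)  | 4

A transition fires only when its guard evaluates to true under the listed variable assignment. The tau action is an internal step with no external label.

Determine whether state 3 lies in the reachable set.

Answer: REACHABLE

Analysis:
Guard filter leaves 11 enabled edge(s).
L0 = {0}
L1 = {5}  now seen {0,5}
L2 = {1,3}  now seen {0,1,3,5}
R = {0,1,3,5}
Path to 3: d·b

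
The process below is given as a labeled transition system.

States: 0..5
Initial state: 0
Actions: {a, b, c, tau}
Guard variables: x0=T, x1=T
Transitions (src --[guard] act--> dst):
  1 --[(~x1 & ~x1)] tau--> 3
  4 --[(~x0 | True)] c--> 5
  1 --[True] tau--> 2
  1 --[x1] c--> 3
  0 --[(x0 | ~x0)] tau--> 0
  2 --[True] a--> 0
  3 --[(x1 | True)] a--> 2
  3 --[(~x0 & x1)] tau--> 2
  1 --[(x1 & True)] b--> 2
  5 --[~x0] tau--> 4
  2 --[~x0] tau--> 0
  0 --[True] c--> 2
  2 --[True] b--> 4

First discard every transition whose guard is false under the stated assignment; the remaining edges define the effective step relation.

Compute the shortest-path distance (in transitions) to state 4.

Answer: 2

Analysis:
Layered search for 4:
  depth 0: {0}
  depth 1: {2}
  depth 2: {4}
depth(4)=2, e.g. c·b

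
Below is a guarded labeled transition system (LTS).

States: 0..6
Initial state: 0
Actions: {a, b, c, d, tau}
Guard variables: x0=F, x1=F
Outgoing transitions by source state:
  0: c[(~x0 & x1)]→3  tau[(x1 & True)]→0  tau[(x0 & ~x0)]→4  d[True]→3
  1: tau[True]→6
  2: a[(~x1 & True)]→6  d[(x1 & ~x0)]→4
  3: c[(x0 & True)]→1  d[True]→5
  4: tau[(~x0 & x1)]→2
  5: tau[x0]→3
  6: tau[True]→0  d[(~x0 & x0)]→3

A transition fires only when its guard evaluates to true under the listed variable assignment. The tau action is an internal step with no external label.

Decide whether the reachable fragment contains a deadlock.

Reach set: {0,3,5}
  0: d→3  [deg 1]
  3: d→5  [deg 1]
  5: ∅  [STUCK]
witness 5: d·d

Answer: DEADLOCK at state 5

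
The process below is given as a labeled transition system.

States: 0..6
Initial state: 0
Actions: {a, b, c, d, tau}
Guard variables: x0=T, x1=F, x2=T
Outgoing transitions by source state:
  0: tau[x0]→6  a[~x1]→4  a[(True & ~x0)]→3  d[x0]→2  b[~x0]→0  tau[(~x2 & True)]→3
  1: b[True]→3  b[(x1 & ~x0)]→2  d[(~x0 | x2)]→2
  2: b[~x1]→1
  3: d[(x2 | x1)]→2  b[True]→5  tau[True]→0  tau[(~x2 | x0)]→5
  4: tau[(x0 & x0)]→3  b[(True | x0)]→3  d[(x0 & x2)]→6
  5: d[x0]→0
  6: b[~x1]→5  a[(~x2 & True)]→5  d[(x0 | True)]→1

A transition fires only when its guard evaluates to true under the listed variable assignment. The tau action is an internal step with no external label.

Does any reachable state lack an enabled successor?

Reachable = {0,1,2,3,4,5,6}
  0: a→4  d→2  tau→6  [deg 3]
  1: b→3  d→2  [deg 2]
  2: b→1  [deg 1]
  3: b→5  d→2  tau→0  tau→5  [deg 4]
  4: b→3  d→6  tau→3  [deg 3]
  5: d→0  [deg 1]
  6: b→5  d→1  [deg 2]

Answer: DEADLOCK-FREE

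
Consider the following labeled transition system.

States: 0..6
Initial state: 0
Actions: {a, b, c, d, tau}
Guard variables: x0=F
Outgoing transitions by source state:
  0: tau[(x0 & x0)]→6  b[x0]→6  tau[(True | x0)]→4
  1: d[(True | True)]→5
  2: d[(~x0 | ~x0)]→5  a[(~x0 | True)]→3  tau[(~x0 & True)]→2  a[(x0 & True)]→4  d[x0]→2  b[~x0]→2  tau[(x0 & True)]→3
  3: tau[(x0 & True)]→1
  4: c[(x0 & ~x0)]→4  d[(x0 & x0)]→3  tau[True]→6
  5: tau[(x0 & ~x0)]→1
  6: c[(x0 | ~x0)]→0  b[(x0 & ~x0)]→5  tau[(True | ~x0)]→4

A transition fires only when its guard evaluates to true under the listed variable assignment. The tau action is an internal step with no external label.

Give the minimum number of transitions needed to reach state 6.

Breadth-first toward 6:
  Layer 0: {0}
  Layer 1: {4}
  Layer 2: {6}
first hit 6 at d=2 via tau·tau

Answer: 2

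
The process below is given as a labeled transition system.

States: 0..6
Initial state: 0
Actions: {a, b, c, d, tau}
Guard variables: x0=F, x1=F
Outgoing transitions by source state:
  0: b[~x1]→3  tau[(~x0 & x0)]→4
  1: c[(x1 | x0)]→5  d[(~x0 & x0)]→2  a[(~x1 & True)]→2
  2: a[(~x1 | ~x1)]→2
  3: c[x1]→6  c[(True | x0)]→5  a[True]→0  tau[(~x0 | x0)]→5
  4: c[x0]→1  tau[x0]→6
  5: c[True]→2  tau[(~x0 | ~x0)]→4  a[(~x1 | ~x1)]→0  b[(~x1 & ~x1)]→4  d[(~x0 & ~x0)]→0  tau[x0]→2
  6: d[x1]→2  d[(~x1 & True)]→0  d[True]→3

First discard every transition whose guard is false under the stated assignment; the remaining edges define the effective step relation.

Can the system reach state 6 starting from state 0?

Answer: UNREACHABLE

Trace:
Guard filter leaves 13 enabled edge(s).
L0 = {0}
L1 = {3}  cumulative {0,3}
L2 = {5}  cumulative {0,3,5}
L3 = {2,4}  cumulative {0,2,3,4,5}
R = {0,2,3,4,5}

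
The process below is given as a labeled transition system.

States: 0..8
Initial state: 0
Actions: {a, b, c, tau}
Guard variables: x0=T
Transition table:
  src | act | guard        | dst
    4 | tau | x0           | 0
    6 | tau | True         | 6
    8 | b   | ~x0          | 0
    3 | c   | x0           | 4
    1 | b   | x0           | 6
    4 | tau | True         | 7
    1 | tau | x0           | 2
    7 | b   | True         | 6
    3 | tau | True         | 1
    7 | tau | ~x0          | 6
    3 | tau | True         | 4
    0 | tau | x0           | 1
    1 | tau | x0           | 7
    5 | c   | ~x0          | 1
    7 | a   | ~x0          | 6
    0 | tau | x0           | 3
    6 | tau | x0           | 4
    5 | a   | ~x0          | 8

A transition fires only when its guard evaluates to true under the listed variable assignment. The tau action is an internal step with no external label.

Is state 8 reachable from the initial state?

After dropping false guards: 13 live edges.
depth 0: {0}
depth 1: {1,3}  now seen {0,1,3}
depth 2: {2,4,6,7}  now seen {0,1,2,3,4,6,7}
Reach set: {0,1,2,3,4,6,7}

Answer: UNREACHABLE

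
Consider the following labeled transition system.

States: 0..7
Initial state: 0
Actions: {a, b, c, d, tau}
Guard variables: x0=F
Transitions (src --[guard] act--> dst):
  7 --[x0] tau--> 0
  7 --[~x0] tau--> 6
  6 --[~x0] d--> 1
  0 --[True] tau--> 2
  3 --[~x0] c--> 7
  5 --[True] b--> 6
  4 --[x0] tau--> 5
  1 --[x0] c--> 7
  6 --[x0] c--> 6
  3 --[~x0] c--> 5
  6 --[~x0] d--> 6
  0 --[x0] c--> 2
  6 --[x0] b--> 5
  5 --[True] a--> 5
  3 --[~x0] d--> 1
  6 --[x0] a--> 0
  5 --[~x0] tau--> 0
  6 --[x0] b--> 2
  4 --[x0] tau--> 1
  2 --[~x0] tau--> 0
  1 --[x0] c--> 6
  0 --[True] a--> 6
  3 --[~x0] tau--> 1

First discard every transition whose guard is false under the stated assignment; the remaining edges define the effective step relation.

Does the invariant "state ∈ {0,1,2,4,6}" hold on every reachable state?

Answer: INVARIANT HOLDS

Trace:
Allowed set {0,1,2,4,6}
Reach set: {0,1,2,6}
  0: ok
  1: ok
  2: ok
  6: ok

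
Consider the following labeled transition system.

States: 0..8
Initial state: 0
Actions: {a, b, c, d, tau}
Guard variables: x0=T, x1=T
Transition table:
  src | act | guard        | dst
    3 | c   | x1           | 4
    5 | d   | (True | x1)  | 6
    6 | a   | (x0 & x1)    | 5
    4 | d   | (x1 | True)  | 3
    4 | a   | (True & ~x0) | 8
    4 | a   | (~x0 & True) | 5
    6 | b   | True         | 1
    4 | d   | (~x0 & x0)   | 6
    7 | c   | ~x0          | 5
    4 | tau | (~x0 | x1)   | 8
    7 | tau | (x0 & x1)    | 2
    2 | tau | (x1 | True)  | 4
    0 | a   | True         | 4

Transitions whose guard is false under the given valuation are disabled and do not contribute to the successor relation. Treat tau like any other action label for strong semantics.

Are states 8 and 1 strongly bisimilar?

Answer: BISIMILAR

Analysis:
Refine partition for ~:
  round 0: {{0,1,2,3,4,5,6,7,8}}
  round 1: {{0},{1,8},{2,7},{3},{4},{5},{6}}
  round 2: {{0},{1,8},{2},{3},{4},{5},{6},{7}}
8 equivalence class(es) (converged in 3)
[8]={1,8}  [1]={1,8}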